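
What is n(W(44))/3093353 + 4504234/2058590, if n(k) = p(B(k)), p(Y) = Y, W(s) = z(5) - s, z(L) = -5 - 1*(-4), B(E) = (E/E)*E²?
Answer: 6968677200676/3183972776135 ≈ 2.1887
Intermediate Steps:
B(E) = E² (B(E) = 1*E² = E²)
z(L) = -1 (z(L) = -5 + 4 = -1)
W(s) = -1 - s
n(k) = k²
n(W(44))/3093353 + 4504234/2058590 = (-1 - 1*44)²/3093353 + 4504234/2058590 = (-1 - 44)²*(1/3093353) + 4504234*(1/2058590) = (-45)²*(1/3093353) + 2252117/1029295 = 2025*(1/3093353) + 2252117/1029295 = 2025/3093353 + 2252117/1029295 = 6968677200676/3183972776135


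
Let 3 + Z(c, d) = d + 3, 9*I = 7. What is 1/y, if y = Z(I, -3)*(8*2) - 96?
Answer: -1/144 ≈ -0.0069444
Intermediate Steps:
I = 7/9 (I = (⅑)*7 = 7/9 ≈ 0.77778)
Z(c, d) = d (Z(c, d) = -3 + (d + 3) = -3 + (3 + d) = d)
y = -144 (y = -24*2 - 96 = -3*16 - 96 = -48 - 96 = -144)
1/y = 1/(-144) = -1/144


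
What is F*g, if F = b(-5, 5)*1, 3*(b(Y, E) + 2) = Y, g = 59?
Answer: -649/3 ≈ -216.33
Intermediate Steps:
b(Y, E) = -2 + Y/3
F = -11/3 (F = (-2 + (1/3)*(-5))*1 = (-2 - 5/3)*1 = -11/3*1 = -11/3 ≈ -3.6667)
F*g = -11/3*59 = -649/3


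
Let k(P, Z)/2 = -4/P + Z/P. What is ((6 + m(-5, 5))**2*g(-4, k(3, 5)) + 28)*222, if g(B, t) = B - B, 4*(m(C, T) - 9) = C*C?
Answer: 6216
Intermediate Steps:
k(P, Z) = -8/P + 2*Z/P (k(P, Z) = 2*(-4/P + Z/P) = -8/P + 2*Z/P)
m(C, T) = 9 + C**2/4 (m(C, T) = 9 + (C*C)/4 = 9 + C**2/4)
g(B, t) = 0
((6 + m(-5, 5))**2*g(-4, k(3, 5)) + 28)*222 = ((6 + (9 + (1/4)*(-5)**2))**2*0 + 28)*222 = ((6 + (9 + (1/4)*25))**2*0 + 28)*222 = ((6 + (9 + 25/4))**2*0 + 28)*222 = ((6 + 61/4)**2*0 + 28)*222 = ((85/4)**2*0 + 28)*222 = ((7225/16)*0 + 28)*222 = (0 + 28)*222 = 28*222 = 6216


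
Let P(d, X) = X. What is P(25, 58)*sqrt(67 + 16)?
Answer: 58*sqrt(83) ≈ 528.41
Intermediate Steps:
P(25, 58)*sqrt(67 + 16) = 58*sqrt(67 + 16) = 58*sqrt(83)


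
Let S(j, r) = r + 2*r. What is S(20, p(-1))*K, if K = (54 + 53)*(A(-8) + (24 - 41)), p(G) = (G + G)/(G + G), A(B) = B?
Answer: -8025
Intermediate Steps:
p(G) = 1 (p(G) = (2*G)/((2*G)) = (2*G)*(1/(2*G)) = 1)
S(j, r) = 3*r
K = -2675 (K = (54 + 53)*(-8 + (24 - 41)) = 107*(-8 - 17) = 107*(-25) = -2675)
S(20, p(-1))*K = (3*1)*(-2675) = 3*(-2675) = -8025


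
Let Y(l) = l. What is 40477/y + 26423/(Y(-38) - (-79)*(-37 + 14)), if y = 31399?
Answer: -44386526/3426185 ≈ -12.955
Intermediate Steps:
40477/y + 26423/(Y(-38) - (-79)*(-37 + 14)) = 40477/31399 + 26423/(-38 - (-79)*(-37 + 14)) = 40477*(1/31399) + 26423/(-38 - (-79)*(-23)) = 2381/1847 + 26423/(-38 - 1*1817) = 2381/1847 + 26423/(-38 - 1817) = 2381/1847 + 26423/(-1855) = 2381/1847 + 26423*(-1/1855) = 2381/1847 - 26423/1855 = -44386526/3426185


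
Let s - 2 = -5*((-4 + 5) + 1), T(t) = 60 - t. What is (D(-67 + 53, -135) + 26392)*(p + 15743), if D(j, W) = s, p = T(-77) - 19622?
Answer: -98728928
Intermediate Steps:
p = -19485 (p = (60 - 1*(-77)) - 19622 = (60 + 77) - 19622 = 137 - 19622 = -19485)
s = -8 (s = 2 - 5*((-4 + 5) + 1) = 2 - 5*(1 + 1) = 2 - 5*2 = 2 - 10 = -8)
D(j, W) = -8
(D(-67 + 53, -135) + 26392)*(p + 15743) = (-8 + 26392)*(-19485 + 15743) = 26384*(-3742) = -98728928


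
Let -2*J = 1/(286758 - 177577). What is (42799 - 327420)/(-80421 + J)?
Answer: 62150410802/17560890403 ≈ 3.5391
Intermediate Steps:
J = -1/218362 (J = -1/(2*(286758 - 177577)) = -½/109181 = -½*1/109181 = -1/218362 ≈ -4.5796e-6)
(42799 - 327420)/(-80421 + J) = (42799 - 327420)/(-80421 - 1/218362) = -284621/(-17560890403/218362) = -284621*(-218362/17560890403) = 62150410802/17560890403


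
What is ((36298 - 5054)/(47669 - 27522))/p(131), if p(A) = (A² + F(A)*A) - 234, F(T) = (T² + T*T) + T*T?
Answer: 7811/34054474100 ≈ 2.2937e-7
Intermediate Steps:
F(T) = 3*T² (F(T) = (T² + T²) + T² = 2*T² + T² = 3*T²)
p(A) = -234 + A² + 3*A³ (p(A) = (A² + (3*A²)*A) - 234 = (A² + 3*A³) - 234 = -234 + A² + 3*A³)
((36298 - 5054)/(47669 - 27522))/p(131) = ((36298 - 5054)/(47669 - 27522))/(-234 + 131² + 3*131³) = (31244/20147)/(-234 + 17161 + 3*2248091) = (31244*(1/20147))/(-234 + 17161 + 6744273) = (31244/20147)/6761200 = (31244/20147)*(1/6761200) = 7811/34054474100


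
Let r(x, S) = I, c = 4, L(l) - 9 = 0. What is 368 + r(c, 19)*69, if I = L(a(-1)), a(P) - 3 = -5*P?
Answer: 989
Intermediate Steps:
a(P) = 3 - 5*P
L(l) = 9 (L(l) = 9 + 0 = 9)
I = 9
r(x, S) = 9
368 + r(c, 19)*69 = 368 + 9*69 = 368 + 621 = 989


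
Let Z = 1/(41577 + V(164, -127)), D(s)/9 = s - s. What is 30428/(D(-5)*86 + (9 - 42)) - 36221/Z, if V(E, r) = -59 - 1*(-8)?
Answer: -49635767546/33 ≈ -1.5041e+9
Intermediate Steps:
D(s) = 0 (D(s) = 9*(s - s) = 9*0 = 0)
V(E, r) = -51 (V(E, r) = -59 + 8 = -51)
Z = 1/41526 (Z = 1/(41577 - 51) = 1/41526 ≈ 2.4081e-5)
30428/(D(-5)*86 + (9 - 42)) - 36221/Z = 30428/(0*86 + (9 - 42)) - 36221/1/41526 = 30428/(0 - 33) - 36221*41526 = 30428/(-33) - 1504113246 = 30428*(-1/33) - 1504113246 = -30428/33 - 1504113246 = -49635767546/33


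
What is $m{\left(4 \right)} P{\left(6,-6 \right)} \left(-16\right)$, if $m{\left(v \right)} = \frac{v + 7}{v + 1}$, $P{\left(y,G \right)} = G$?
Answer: $\frac{1056}{5} \approx 211.2$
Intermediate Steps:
$m{\left(v \right)} = \frac{7 + v}{1 + v}$
$m{\left(4 \right)} P{\left(6,-6 \right)} \left(-16\right) = \frac{7 + 4}{1 + 4} \left(-6\right) \left(-16\right) = \frac{1}{5} \cdot 11 \left(-6\right) \left(-16\right) = \frac{11}{5} \left(-6\right) \left(-16\right) = \left(- \frac{66}{5}\right) \left(-16\right) = \frac{1056}{5}$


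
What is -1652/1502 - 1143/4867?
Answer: -4878535/3655117 ≈ -1.3347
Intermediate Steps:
-1652/1502 - 1143/4867 = -1652*1/1502 - 1143*1/4867 = -826/751 - 1143/4867 = -4878535/3655117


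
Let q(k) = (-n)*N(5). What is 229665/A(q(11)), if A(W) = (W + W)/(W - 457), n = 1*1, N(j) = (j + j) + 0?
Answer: 21450711/4 ≈ 5.3627e+6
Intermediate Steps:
N(j) = 2*j (N(j) = 2*j + 0 = 2*j)
n = 1
q(k) = -10 (q(k) = (-1*1)*(2*5) = -1*10 = -10)
A(W) = 2*W/(-457 + W) (A(W) = (2*W)/(-457 + W) = 2*W/(-457 + W))
229665/A(q(11)) = 229665/((2*(-10)/(-457 - 10))) = 229665/((2*(-10)/(-467))) = 229665/((2*(-10)*(-1/467))) = 229665/(20/467) = 229665*(467/20) = 21450711/4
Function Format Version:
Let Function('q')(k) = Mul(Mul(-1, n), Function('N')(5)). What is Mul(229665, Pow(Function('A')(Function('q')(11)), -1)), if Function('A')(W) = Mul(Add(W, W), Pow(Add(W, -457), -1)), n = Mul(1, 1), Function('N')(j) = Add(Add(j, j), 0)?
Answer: Rational(21450711, 4) ≈ 5.3627e+6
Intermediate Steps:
Function('N')(j) = Mul(2, j) (Function('N')(j) = Add(Mul(2, j), 0) = Mul(2, j))
n = 1
Function('q')(k) = -10 (Function('q')(k) = Mul(Mul(-1, 1), Mul(2, 5)) = Mul(-1, 10) = -10)
Function('A')(W) = Mul(2, W, Pow(Add(-457, W), -1)) (Function('A')(W) = Mul(Mul(2, W), Pow(Add(-457, W), -1)) = Mul(2, W, Pow(Add(-457, W), -1)))
Mul(229665, Pow(Function('A')(Function('q')(11)), -1)) = Mul(229665, Pow(Mul(2, -10, Pow(Add(-457, -10), -1)), -1)) = Mul(229665, Pow(Mul(2, -10, Pow(-467, -1)), -1)) = Mul(229665, Pow(Mul(2, -10, Rational(-1, 467)), -1)) = Mul(229665, Pow(Rational(20, 467), -1)) = Mul(229665, Rational(467, 20)) = Rational(21450711, 4)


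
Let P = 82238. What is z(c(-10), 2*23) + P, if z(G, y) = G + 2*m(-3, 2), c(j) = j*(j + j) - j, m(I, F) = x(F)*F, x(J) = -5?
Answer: 82428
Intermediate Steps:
m(I, F) = -5*F
c(j) = -j + 2*j**2 (c(j) = j*(2*j) - j = 2*j**2 - j = -j + 2*j**2)
z(G, y) = -20 + G (z(G, y) = G + 2*(-5*2) = G + 2*(-10) = G - 20 = -20 + G)
z(c(-10), 2*23) + P = (-20 - 10*(-1 + 2*(-10))) + 82238 = (-20 - 10*(-1 - 20)) + 82238 = (-20 - 10*(-21)) + 82238 = (-20 + 210) + 82238 = 190 + 82238 = 82428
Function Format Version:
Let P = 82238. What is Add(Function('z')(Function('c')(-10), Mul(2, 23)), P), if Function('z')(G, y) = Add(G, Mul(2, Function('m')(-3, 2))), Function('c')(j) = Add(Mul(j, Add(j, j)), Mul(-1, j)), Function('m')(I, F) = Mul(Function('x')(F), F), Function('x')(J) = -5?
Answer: 82428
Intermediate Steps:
Function('m')(I, F) = Mul(-5, F)
Function('c')(j) = Add(Mul(-1, j), Mul(2, Pow(j, 2))) (Function('c')(j) = Add(Mul(j, Mul(2, j)), Mul(-1, j)) = Add(Mul(2, Pow(j, 2)), Mul(-1, j)) = Add(Mul(-1, j), Mul(2, Pow(j, 2))))
Function('z')(G, y) = Add(-20, G) (Function('z')(G, y) = Add(G, Mul(2, Mul(-5, 2))) = Add(G, Mul(2, -10)) = Add(G, -20) = Add(-20, G))
Add(Function('z')(Function('c')(-10), Mul(2, 23)), P) = Add(Add(-20, Mul(-10, Add(-1, Mul(2, -10)))), 82238) = Add(Add(-20, Mul(-10, Add(-1, -20))), 82238) = Add(Add(-20, Mul(-10, -21)), 82238) = Add(Add(-20, 210), 82238) = Add(190, 82238) = 82428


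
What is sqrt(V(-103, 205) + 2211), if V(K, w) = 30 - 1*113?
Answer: 4*sqrt(133) ≈ 46.130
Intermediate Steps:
V(K, w) = -83 (V(K, w) = 30 - 113 = -83)
sqrt(V(-103, 205) + 2211) = sqrt(-83 + 2211) = sqrt(2128) = 4*sqrt(133)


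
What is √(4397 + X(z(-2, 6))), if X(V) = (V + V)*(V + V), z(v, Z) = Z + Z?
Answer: √4973 ≈ 70.520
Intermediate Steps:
z(v, Z) = 2*Z
X(V) = 4*V² (X(V) = (2*V)*(2*V) = 4*V²)
√(4397 + X(z(-2, 6))) = √(4397 + 4*(2*6)²) = √(4397 + 4*12²) = √(4397 + 4*144) = √(4397 + 576) = √4973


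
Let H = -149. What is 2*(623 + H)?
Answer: 948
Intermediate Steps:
2*(623 + H) = 2*(623 - 149) = 2*474 = 948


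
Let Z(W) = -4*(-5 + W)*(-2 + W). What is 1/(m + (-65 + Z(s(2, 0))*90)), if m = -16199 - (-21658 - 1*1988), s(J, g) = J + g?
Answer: 1/7382 ≈ 0.00013546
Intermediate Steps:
Z(W) = -4*(-5 + W)*(-2 + W)
m = 7447 (m = -16199 - (-21658 - 1988) = -16199 - 1*(-23646) = -16199 + 23646 = 7447)
1/(m + (-65 + Z(s(2, 0))*90)) = 1/(7447 + (-65 + (-40 - 4*(2 + 0)**2 + 28*(2 + 0))*90)) = 1/(7447 + (-65 + (-40 - 4*2**2 + 28*2)*90)) = 1/(7447 + (-65 + (-40 - 4*4 + 56)*90)) = 1/(7447 + (-65 + (-40 - 16 + 56)*90)) = 1/(7447 + (-65 + 0*90)) = 1/(7447 + (-65 + 0)) = 1/(7447 - 65) = 1/7382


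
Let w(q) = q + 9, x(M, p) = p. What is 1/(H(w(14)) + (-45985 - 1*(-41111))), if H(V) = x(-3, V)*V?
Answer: -1/4345 ≈ -0.00023015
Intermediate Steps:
w(q) = 9 + q
H(V) = V**2 (H(V) = V*V = V**2)
1/(H(w(14)) + (-45985 - 1*(-41111))) = 1/((9 + 14)**2 + (-45985 - 1*(-41111))) = 1/(23**2 + (-45985 + 41111)) = 1/(529 - 4874) = 1/(-4345) = -1/4345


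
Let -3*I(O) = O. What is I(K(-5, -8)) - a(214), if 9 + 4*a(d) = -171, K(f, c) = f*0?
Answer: 45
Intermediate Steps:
K(f, c) = 0
I(O) = -O/3
a(d) = -45 (a(d) = -9/4 + (¼)*(-171) = -9/4 - 171/4 = -45)
I(K(-5, -8)) - a(214) = -⅓*0 - 1*(-45) = 0 + 45 = 45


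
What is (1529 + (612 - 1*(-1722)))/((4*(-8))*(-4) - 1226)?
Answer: -3863/1098 ≈ -3.5182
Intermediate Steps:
(1529 + (612 - 1*(-1722)))/((4*(-8))*(-4) - 1226) = (1529 + (612 + 1722))/(-32*(-4) - 1226) = (1529 + 2334)/(128 - 1226) = 3863/(-1098) = 3863*(-1/1098) = -3863/1098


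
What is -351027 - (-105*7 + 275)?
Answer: -350567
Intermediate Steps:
-351027 - (-105*7 + 275) = -351027 - (-735 + 275) = -351027 - 1*(-460) = -351027 + 460 = -350567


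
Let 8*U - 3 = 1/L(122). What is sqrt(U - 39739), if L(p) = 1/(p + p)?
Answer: I*sqrt(635330)/4 ≈ 199.27*I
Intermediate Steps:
L(p) = 1/(2*p)
U = 247/8 (U = 3/8 + 1/(8*(((1/2)/122))) = 3/8 + 1/(8*(((1/2)*(1/122)))) = 3/8 + 1/(8*(1/244)) = 3/8 + (1/8)*244 = 3/8 + 61/2 = 247/8 ≈ 30.875)
sqrt(U - 39739) = sqrt(247/8 - 39739) = sqrt(-317665/8) = I*sqrt(635330)/4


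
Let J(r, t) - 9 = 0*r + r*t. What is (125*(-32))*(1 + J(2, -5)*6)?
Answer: 20000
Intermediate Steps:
J(r, t) = 9 + r*t (J(r, t) = 9 + (0*r + r*t) = 9 + (0 + r*t) = 9 + r*t)
(125*(-32))*(1 + J(2, -5)*6) = (125*(-32))*(1 + (9 + 2*(-5))*6) = -4000*(1 + (9 - 10)*6) = -4000*(1 - 1*6) = -4000*(1 - 6) = -4000*(-5) = 20000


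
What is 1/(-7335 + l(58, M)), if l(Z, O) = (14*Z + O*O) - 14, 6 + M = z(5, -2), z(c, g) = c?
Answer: -1/6536 ≈ -0.00015300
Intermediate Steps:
M = -1 (M = -6 + 5 = -1)
l(Z, O) = -14 + O² + 14*Z (l(Z, O) = (14*Z + O²) - 14 = (O² + 14*Z) - 14 = -14 + O² + 14*Z)
1/(-7335 + l(58, M)) = 1/(-7335 + (-14 + (-1)² + 14*58)) = 1/(-7335 + (-14 + 1 + 812)) = 1/(-7335 + 799) = 1/(-6536) = -1/6536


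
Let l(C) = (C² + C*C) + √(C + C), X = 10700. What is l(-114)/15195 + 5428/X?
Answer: 6009881/2709775 + 2*I*√57/15195 ≈ 2.2179 + 0.00099373*I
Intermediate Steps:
l(C) = 2*C² + √2*√C (l(C) = (C² + C²) + √(2*C) = 2*C² + √2*√C)
l(-114)/15195 + 5428/X = (2*(-114)² + √2*√(-114))/15195 + 5428/10700 = (2*12996 + √2*(I*√114))*(1/15195) + 5428*(1/10700) = (25992 + 2*I*√57)*(1/15195) + 1357/2675 = (8664/5065 + 2*I*√57/15195) + 1357/2675 = 6009881/2709775 + 2*I*√57/15195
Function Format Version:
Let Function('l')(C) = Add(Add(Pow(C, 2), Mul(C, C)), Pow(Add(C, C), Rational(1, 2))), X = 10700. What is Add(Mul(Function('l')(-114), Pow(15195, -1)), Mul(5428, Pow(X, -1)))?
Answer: Add(Rational(6009881, 2709775), Mul(Rational(2, 15195), I, Pow(57, Rational(1, 2)))) ≈ Add(2.2179, Mul(0.00099373, I))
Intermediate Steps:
Function('l')(C) = Add(Mul(2, Pow(C, 2)), Mul(Pow(2, Rational(1, 2)), Pow(C, Rational(1, 2)))) (Function('l')(C) = Add(Add(Pow(C, 2), Pow(C, 2)), Pow(Mul(2, C), Rational(1, 2))) = Add(Mul(2, Pow(C, 2)), Mul(Pow(2, Rational(1, 2)), Pow(C, Rational(1, 2)))))
Add(Mul(Function('l')(-114), Pow(15195, -1)), Mul(5428, Pow(X, -1))) = Add(Mul(Add(Mul(2, Pow(-114, 2)), Mul(Pow(2, Rational(1, 2)), Pow(-114, Rational(1, 2)))), Pow(15195, -1)), Mul(5428, Pow(10700, -1))) = Add(Mul(Add(Mul(2, 12996), Mul(Pow(2, Rational(1, 2)), Mul(I, Pow(114, Rational(1, 2))))), Rational(1, 15195)), Mul(5428, Rational(1, 10700))) = Add(Mul(Add(25992, Mul(2, I, Pow(57, Rational(1, 2)))), Rational(1, 15195)), Rational(1357, 2675)) = Add(Add(Rational(8664, 5065), Mul(Rational(2, 15195), I, Pow(57, Rational(1, 2)))), Rational(1357, 2675)) = Add(Rational(6009881, 2709775), Mul(Rational(2, 15195), I, Pow(57, Rational(1, 2))))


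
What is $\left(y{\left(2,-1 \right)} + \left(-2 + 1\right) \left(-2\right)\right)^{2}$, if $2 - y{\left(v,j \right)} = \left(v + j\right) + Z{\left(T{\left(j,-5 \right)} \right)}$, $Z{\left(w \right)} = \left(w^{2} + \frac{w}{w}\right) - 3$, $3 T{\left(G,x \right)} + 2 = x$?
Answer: $\frac{16}{81} \approx 0.19753$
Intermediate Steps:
$T{\left(G,x \right)} = - \frac{2}{3} + \frac{x}{3}$
$Z{\left(w \right)} = -2 + w^{2}$ ($Z{\left(w \right)} = \left(w^{2} + 1\right) - 3 = \left(1 + w^{2}\right) - 3 = -2 + w^{2}$)
$y{\left(v,j \right)} = - \frac{13}{9} - j - v$ ($y{\left(v,j \right)} = 2 - \left(\left(v + j\right) - \left(2 - \left(- \frac{2}{3} + \frac{1}{3} \left(-5\right)\right)^{2}\right)\right) = 2 - \left(\left(j + v\right) - \left(2 - \left(- \frac{2}{3} - \frac{5}{3}\right)^{2}\right)\right) = 2 - \left(\left(j + v\right) - \left(2 - \left(- \frac{7}{3}\right)^{2}\right)\right) = 2 - \left(\left(j + v\right) + \left(-2 + \frac{49}{9}\right)\right) = 2 - \left(\left(j + v\right) + \frac{31}{9}\right) = 2 - \left(\frac{31}{9} + j + v\right) = - \frac{13}{9} - j - v$)
$\left(y{\left(2,-1 \right)} + \left(-2 + 1\right) \left(-2\right)\right)^{2} = \left(\left(- \frac{13}{9} - -1 - 2\right) + \left(-2 + 1\right) \left(-2\right)\right)^{2} = \left(\left(- \frac{13}{9} + 1 - 2\right) - -2\right)^{2} = \left(- \frac{22}{9} + 2\right)^{2} = \left(- \frac{4}{9}\right)^{2} = \frac{16}{81}$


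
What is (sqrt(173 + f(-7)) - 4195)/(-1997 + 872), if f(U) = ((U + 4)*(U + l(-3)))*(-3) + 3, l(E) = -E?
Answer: 839/225 - 2*sqrt(35)/1125 ≈ 3.7184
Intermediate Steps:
f(U) = 3 - 3*(3 + U)*(4 + U) (f(U) = ((U + 4)*(U - 1*(-3)))*(-3) + 3 = ((4 + U)*(U + 3))*(-3) + 3 = ((4 + U)*(3 + U))*(-3) + 3 = ((3 + U)*(4 + U))*(-3) + 3 = -3*(3 + U)*(4 + U) + 3 = 3 - 3*(3 + U)*(4 + U))
(sqrt(173 + f(-7)) - 4195)/(-1997 + 872) = (sqrt(173 + (-33 - 21*(-7) - 3*(-7)**2)) - 4195)/(-1997 + 872) = (sqrt(173 + (-33 + 147 - 3*49)) - 4195)/(-1125) = (sqrt(173 + (-33 + 147 - 147)) - 4195)*(-1/1125) = (sqrt(173 - 33) - 4195)*(-1/1125) = (sqrt(140) - 4195)*(-1/1125) = (2*sqrt(35) - 4195)*(-1/1125) = (-4195 + 2*sqrt(35))*(-1/1125) = 839/225 - 2*sqrt(35)/1125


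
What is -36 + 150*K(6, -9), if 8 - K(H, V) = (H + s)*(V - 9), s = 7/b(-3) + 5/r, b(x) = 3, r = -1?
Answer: 10164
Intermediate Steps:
s = -8/3 (s = 7/3 + 5/(-1) = 7*(1/3) + 5*(-1) = 7/3 - 5 = -8/3 ≈ -2.6667)
K(H, V) = 8 - (-9 + V)*(-8/3 + H) (K(H, V) = 8 - (H - 8/3)*(V - 9) = 8 - (-8/3 + H)*(-9 + V) = 8 - (-9 + V)*(-8/3 + H))
-36 + 150*K(6, -9) = -36 + 150*(-16 + 9*6 + (8/3)*(-9) - 1*6*(-9)) = -36 + 150*(-16 + 54 - 24 + 54) = -36 + 150*68 = -36 + 10200 = 10164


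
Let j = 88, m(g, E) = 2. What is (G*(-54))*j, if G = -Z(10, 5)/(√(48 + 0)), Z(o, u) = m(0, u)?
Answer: 792*√3 ≈ 1371.8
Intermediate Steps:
Z(o, u) = 2
G = -√3/6 (G = -2/(√(48 + 0)) = -2/(√48) = -2/(4*√3) = -2*√3/12 = -√3/6 ≈ -0.28868)
(G*(-54))*j = (-√3/6*(-54))*88 = (9*√3)*88 = 792*√3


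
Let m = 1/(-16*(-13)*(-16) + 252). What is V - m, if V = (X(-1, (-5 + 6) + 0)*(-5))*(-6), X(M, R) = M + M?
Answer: -184559/3076 ≈ -60.000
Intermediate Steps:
X(M, R) = 2*M
m = -1/3076 (m = 1/(208*(-16) + 252) = 1/(-3328 + 252) = 1/(-3076) = -1/3076 ≈ -0.00032510)
V = -60 (V = ((2*(-1))*(-5))*(-6) = -2*(-5)*(-6) = 10*(-6) = -60)
V - m = -60 - 1*(-1/3076) = -60 + 1/3076 = -184559/3076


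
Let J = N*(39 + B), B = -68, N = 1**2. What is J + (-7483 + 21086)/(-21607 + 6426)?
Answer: -453852/15181 ≈ -29.896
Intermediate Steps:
N = 1
J = -29 (J = 1*(39 - 68) = 1*(-29) = -29)
J + (-7483 + 21086)/(-21607 + 6426) = -29 + (-7483 + 21086)/(-21607 + 6426) = -29 + 13603/(-15181) = -29 + 13603*(-1/15181) = -29 - 13603/15181 = -453852/15181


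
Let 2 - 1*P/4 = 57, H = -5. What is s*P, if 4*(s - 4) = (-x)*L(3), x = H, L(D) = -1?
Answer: -605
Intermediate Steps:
x = -5
P = -220 (P = 8 - 4*57 = 8 - 228 = -220)
s = 11/4 (s = 4 + (-1*(-5)*(-1))/4 = 4 + (5*(-1))/4 = 4 + (¼)*(-5) = 4 - 5/4 = 11/4 ≈ 2.7500)
s*P = (11/4)*(-220) = -605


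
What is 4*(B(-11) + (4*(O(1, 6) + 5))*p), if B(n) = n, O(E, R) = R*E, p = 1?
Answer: 132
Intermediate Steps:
O(E, R) = E*R
4*(B(-11) + (4*(O(1, 6) + 5))*p) = 4*(-11 + (4*(1*6 + 5))*1) = 4*(-11 + (4*(6 + 5))*1) = 4*(-11 + (4*11)*1) = 4*(-11 + 44*1) = 4*(-11 + 44) = 4*33 = 132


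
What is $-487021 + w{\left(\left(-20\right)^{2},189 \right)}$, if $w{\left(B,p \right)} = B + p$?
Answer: $-486432$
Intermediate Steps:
$-487021 + w{\left(\left(-20\right)^{2},189 \right)} = -487021 + \left(\left(-20\right)^{2} + 189\right) = -487021 + \left(400 + 189\right) = -487021 + 589 = -486432$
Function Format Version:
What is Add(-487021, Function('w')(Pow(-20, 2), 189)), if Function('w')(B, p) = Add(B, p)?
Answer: -486432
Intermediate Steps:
Add(-487021, Function('w')(Pow(-20, 2), 189)) = Add(-487021, Add(Pow(-20, 2), 189)) = Add(-487021, Add(400, 189)) = Add(-487021, 589) = -486432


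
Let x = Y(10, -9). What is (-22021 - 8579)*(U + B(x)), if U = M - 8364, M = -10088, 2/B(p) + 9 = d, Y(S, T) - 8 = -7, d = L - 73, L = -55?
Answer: 77354535600/137 ≈ 5.6463e+8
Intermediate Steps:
d = -128 (d = -55 - 73 = -128)
Y(S, T) = 1 (Y(S, T) = 8 - 7 = 1)
x = 1
B(p) = -2/137 (B(p) = 2/(-9 - 128) = 2/(-137) = 2*(-1/137) = -2/137)
U = -18452 (U = -10088 - 8364 = -18452)
(-22021 - 8579)*(U + B(x)) = (-22021 - 8579)*(-18452 - 2/137) = -30600*(-2527926/137) = 77354535600/137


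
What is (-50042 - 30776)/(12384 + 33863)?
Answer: -80818/46247 ≈ -1.7475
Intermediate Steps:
(-50042 - 30776)/(12384 + 33863) = -80818/46247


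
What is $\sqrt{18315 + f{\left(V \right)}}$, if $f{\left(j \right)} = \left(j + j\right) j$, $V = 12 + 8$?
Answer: $\sqrt{19115} \approx 138.26$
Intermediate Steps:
$V = 20$
$f{\left(j \right)} = 2 j^{2}$ ($f{\left(j \right)} = 2 j j = 2 j^{2}$)
$\sqrt{18315 + f{\left(V \right)}} = \sqrt{18315 + 2 \cdot 20^{2}} = \sqrt{18315 + 2 \cdot 400} = \sqrt{18315 + 800} = \sqrt{19115}$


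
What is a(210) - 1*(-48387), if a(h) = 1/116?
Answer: 5612893/116 ≈ 48387.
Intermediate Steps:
a(h) = 1/116
a(210) - 1*(-48387) = 1/116 - 1*(-48387) = 1/116 + 48387 = 5612893/116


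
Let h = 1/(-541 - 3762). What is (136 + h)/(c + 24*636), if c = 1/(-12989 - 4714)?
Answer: 10359919521/1162750597073 ≈ 0.0089098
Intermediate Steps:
h = -1/4303 (h = 1/(-4303) = -1/4303 ≈ -0.00023240)
c = -1/17703 (c = 1/(-17703) = -1/17703 ≈ -5.6488e-5)
(136 + h)/(c + 24*636) = (136 - 1/4303)/(-1/17703 + 24*636) = 585207/(4303*(-1/17703 + 15264)) = 585207/(4303*(270218591/17703)) = (585207/4303)*(17703/270218591) = 10359919521/1162750597073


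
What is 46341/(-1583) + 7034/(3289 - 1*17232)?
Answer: -657267385/22071769 ≈ -29.779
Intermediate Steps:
46341/(-1583) + 7034/(3289 - 1*17232) = 46341*(-1/1583) + 7034/(3289 - 17232) = -46341/1583 + 7034/(-13943) = -46341/1583 + 7034*(-1/13943) = -46341/1583 - 7034/13943 = -657267385/22071769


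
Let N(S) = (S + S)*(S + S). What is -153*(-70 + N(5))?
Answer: -4590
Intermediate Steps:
N(S) = 4*S² (N(S) = (2*S)*(2*S) = 4*S²)
-153*(-70 + N(5)) = -153*(-70 + 4*5²) = -153*(-70 + 4*25) = -153*(-70 + 100) = -153*30 = -4590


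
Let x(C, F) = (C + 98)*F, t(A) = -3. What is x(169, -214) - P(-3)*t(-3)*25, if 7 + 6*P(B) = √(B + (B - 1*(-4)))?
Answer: -114451/2 + 25*I*√2/2 ≈ -57226.0 + 17.678*I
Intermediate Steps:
x(C, F) = F*(98 + C) (x(C, F) = (98 + C)*F = F*(98 + C))
P(B) = -7/6 + √(4 + 2*B)/6 (P(B) = -7/6 + √(B + (B - 1*(-4)))/6 = -7/6 + √(B + (B + 4))/6 = -7/6 + √(B + (4 + B))/6 = -7/6 + √(4 + 2*B)/6)
x(169, -214) - P(-3)*t(-3)*25 = -214*(98 + 169) - (-7/6 + √(4 + 2*(-3))/6)*(-3)*25 = -214*267 - (-7/6 + √(4 - 6)/6)*(-3)*25 = -57138 - (-7/6 + √(-2)/6)*(-3)*25 = -57138 - (-7/6 + (I*√2)/6)*(-3)*25 = -57138 - (-7/6 + I*√2/6)*(-3)*25 = -57138 - (7/2 - I*√2/2)*25 = -57138 - (175/2 - 25*I*√2/2) = -57138 + (-175/2 + 25*I*√2/2) = -114451/2 + 25*I*√2/2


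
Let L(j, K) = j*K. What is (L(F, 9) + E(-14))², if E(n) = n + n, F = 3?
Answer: 1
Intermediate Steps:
E(n) = 2*n
L(j, K) = K*j
(L(F, 9) + E(-14))² = (9*3 + 2*(-14))² = (27 - 28)² = (-1)² = 1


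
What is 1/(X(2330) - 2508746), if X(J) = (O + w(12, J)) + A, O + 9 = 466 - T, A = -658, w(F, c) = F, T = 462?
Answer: -1/2509397 ≈ -3.9850e-7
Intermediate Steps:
O = -5 (O = -9 + (466 - 1*462) = -9 + (466 - 462) = -9 + 4 = -5)
X(J) = -651 (X(J) = (-5 + 12) - 658 = 7 - 658 = -651)
1/(X(2330) - 2508746) = 1/(-651 - 2508746) = 1/(-2509397) = -1/2509397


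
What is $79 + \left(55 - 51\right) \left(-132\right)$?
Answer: $-449$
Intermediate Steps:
$79 + \left(55 - 51\right) \left(-132\right) = 79 + 4 \left(-132\right) = 79 - 528 = -449$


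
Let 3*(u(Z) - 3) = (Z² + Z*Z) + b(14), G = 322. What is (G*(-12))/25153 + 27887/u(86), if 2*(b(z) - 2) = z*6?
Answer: 2046964053/373396285 ≈ 5.4820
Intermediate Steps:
b(z) = 2 + 3*z (b(z) = 2 + (z*6)/2 = 2 + (6*z)/2 = 2 + 3*z)
u(Z) = 53/3 + 2*Z²/3 (u(Z) = 3 + ((Z² + Z*Z) + (2 + 3*14))/3 = 3 + ((Z² + Z²) + (2 + 42))/3 = 3 + (2*Z² + 44)/3 = 3 + (44 + 2*Z²)/3 = 3 + (44/3 + 2*Z²/3) = 53/3 + 2*Z²/3)
(G*(-12))/25153 + 27887/u(86) = (322*(-12))/25153 + 27887/(53/3 + (⅔)*86²) = -3864*1/25153 + 27887/(53/3 + (⅔)*7396) = -3864/25153 + 27887/(53/3 + 14792/3) = -3864/25153 + 27887/(14845/3) = -3864/25153 + 27887*(3/14845) = -3864/25153 + 83661/14845 = 2046964053/373396285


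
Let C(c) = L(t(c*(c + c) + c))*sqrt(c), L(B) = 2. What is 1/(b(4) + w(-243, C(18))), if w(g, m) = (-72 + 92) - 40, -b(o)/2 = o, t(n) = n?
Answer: -1/28 ≈ -0.035714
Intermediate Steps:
b(o) = -2*o
C(c) = 2*sqrt(c)
w(g, m) = -20 (w(g, m) = 20 - 40 = -20)
1/(b(4) + w(-243, C(18))) = 1/(-2*4 - 20) = 1/(-8 - 20) = 1/(-28) = -1/28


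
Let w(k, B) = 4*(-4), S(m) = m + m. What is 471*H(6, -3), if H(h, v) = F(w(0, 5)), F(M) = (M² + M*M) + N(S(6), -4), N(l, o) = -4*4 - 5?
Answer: 231261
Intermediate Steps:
S(m) = 2*m
N(l, o) = -21 (N(l, o) = -16 - 5 = -21)
w(k, B) = -16
F(M) = -21 + 2*M² (F(M) = (M² + M*M) - 21 = (M² + M²) - 21 = 2*M² - 21 = -21 + 2*M²)
H(h, v) = 491 (H(h, v) = -21 + 2*(-16)² = -21 + 2*256 = -21 + 512 = 491)
471*H(6, -3) = 471*491 = 231261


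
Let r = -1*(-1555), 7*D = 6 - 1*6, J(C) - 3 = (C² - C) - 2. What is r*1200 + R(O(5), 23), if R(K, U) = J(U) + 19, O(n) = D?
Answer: 1866526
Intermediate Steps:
J(C) = 1 + C² - C (J(C) = 3 + ((C² - C) - 2) = 3 + (-2 + C² - C) = 1 + C² - C)
D = 0 (D = (6 - 1*6)/7 = (6 - 6)/7 = (⅐)*0 = 0)
O(n) = 0
r = 1555
R(K, U) = 20 + U² - U (R(K, U) = (1 + U² - U) + 19 = 20 + U² - U)
r*1200 + R(O(5), 23) = 1555*1200 + (20 + 23² - 1*23) = 1866000 + (20 + 529 - 23) = 1866000 + 526 = 1866526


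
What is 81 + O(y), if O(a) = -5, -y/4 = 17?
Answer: 76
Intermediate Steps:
y = -68 (y = -4*17 = -68)
81 + O(y) = 81 - 5 = 76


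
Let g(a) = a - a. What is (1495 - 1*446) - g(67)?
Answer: 1049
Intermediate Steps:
g(a) = 0
(1495 - 1*446) - g(67) = (1495 - 1*446) - 1*0 = (1495 - 446) + 0 = 1049 + 0 = 1049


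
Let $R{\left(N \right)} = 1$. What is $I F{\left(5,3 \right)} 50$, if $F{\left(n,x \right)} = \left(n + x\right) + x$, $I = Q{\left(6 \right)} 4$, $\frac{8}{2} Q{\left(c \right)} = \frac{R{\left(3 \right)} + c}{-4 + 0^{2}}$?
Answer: $- \frac{1925}{2} \approx -962.5$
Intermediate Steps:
$Q{\left(c \right)} = - \frac{1}{16} - \frac{c}{16}$ ($Q{\left(c \right)} = \frac{\left(1 + c\right) \frac{1}{-4 + 0^{2}}}{4} = \frac{\left(1 + c\right) \frac{1}{-4 + 0}}{4} = \frac{\left(1 + c\right) \frac{1}{-4}}{4} = \frac{\left(1 + c\right) \left(- \frac{1}{4}\right)}{4} = \frac{- \frac{1}{4} - \frac{c}{4}}{4} = - \frac{1}{16} - \frac{c}{16}$)
$I = - \frac{7}{4}$ ($I = \left(- \frac{1}{16} - \frac{3}{8}\right) 4 = \left(- \frac{7}{16}\right) 4 = - \frac{7}{4} \approx -1.75$)
$F{\left(n,x \right)} = n + 2 x$
$I F{\left(5,3 \right)} 50 = - \frac{7 \left(5 + 2 \cdot 3\right)}{4} \cdot 50 = - \frac{7 \left(5 + 6\right)}{4} \cdot 50 = \left(- \frac{7}{4}\right) 11 \cdot 50 = \left(- \frac{77}{4}\right) 50 = - \frac{1925}{2}$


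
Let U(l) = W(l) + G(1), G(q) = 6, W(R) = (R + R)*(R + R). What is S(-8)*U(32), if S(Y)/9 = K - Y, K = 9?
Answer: 627606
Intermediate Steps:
W(R) = 4*R² (W(R) = (2*R)*(2*R) = 4*R²)
U(l) = 6 + 4*l² (U(l) = 4*l² + 6 = 6 + 4*l²)
S(Y) = 81 - 9*Y (S(Y) = 9*(9 - Y) = 81 - 9*Y)
S(-8)*U(32) = (81 - 9*(-8))*(6 + 4*32²) = (81 + 72)*(6 + 4*1024) = 153*(6 + 4096) = 153*4102 = 627606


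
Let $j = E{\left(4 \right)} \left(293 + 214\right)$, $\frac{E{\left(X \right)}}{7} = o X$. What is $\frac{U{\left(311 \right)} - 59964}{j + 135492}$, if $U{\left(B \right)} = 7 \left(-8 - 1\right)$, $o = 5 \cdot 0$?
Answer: $- \frac{20009}{45164} \approx -0.44303$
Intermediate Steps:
$o = 0$
$E{\left(X \right)} = 0$ ($E{\left(X \right)} = 7 \cdot 0 X = 7 \cdot 0 = 0$)
$U{\left(B \right)} = -63$ ($U{\left(B \right)} = 7 \left(-9\right) = -63$)
$j = 0$ ($j = 0 \left(293 + 214\right) = 0 \cdot 507 = 0$)
$\frac{U{\left(311 \right)} - 59964}{j + 135492} = \frac{-63 - 59964}{0 + 135492} = - \frac{60027}{135492} = \left(-60027\right) \frac{1}{135492} = - \frac{20009}{45164}$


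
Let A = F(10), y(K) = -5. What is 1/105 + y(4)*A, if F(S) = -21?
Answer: 11026/105 ≈ 105.01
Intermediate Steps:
A = -21
1/105 + y(4)*A = 1/105 - 5*(-21) = 1/105 + 105 = 11026/105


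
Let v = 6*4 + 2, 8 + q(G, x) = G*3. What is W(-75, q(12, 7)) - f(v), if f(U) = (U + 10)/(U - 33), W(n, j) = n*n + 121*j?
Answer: 63127/7 ≈ 9018.1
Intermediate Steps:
q(G, x) = -8 + 3*G (q(G, x) = -8 + G*3 = -8 + 3*G)
W(n, j) = n² + 121*j
v = 26 (v = 24 + 2 = 26)
f(U) = (10 + U)/(-33 + U)
W(-75, q(12, 7)) - f(v) = ((-75)² + 121*(-8 + 3*12)) - (10 + 26)/(-33 + 26) = (5625 + 121*(-8 + 36)) - 36/(-7) = (5625 + 121*28) - (-1)*36/7 = (5625 + 3388) - 1*(-36/7) = 9013 + 36/7 = 63127/7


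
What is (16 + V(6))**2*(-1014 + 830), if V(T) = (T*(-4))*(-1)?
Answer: -294400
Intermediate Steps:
V(T) = 4*T (V(T) = -4*T*(-1) = 4*T)
(16 + V(6))**2*(-1014 + 830) = (16 + 4*6)**2*(-1014 + 830) = (16 + 24)**2*(-184) = 40**2*(-184) = 1600*(-184) = -294400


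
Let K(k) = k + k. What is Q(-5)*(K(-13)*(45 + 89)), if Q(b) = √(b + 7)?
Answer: -3484*√2 ≈ -4927.1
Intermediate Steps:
K(k) = 2*k
Q(b) = √(7 + b)
Q(-5)*(K(-13)*(45 + 89)) = √(7 - 5)*((2*(-13))*(45 + 89)) = √2*(-26*134) = √2*(-3484) = -3484*√2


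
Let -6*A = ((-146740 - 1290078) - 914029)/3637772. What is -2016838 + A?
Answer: -44020778478769/21826632 ≈ -2.0168e+6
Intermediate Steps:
A = 2350847/21826632 (A = -((-146740 - 1290078) - 914029)/(6*3637772) = -(-1436818 - 914029)/(6*3637772) = -(-2350847)/(6*3637772) = -1/6*(-2350847/3637772) = 2350847/21826632 ≈ 0.10771)
-2016838 + A = -2016838 + 2350847/21826632 = -44020778478769/21826632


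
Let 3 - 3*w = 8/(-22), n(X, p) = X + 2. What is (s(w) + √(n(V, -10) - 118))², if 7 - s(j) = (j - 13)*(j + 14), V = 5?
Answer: 41171202130/1185921 + 406462*I*√111/1089 ≈ 34717.0 + 3932.4*I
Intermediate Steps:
n(X, p) = 2 + X
w = 37/33 (w = 1 - 8/(3*(-22)) = 1 - 8*(-1)/(3*22) = 1 - ⅓*(-4/11) = 1 + 4/33 = 37/33 ≈ 1.1212)
s(j) = 7 - (-13 + j)*(14 + j) (s(j) = 7 - (j - 13)*(j + 14) = 7 - (-13 + j)*(14 + j))
(s(w) + √(n(V, -10) - 118))² = ((189 - 1*37/33 - (37/33)²) + √((2 + 5) - 118))² = ((189 - 37/33 - 1*1369/1089) + √(7 - 118))² = ((189 - 37/33 - 1369/1089) + √(-111))² = (203231/1089 + I*√111)²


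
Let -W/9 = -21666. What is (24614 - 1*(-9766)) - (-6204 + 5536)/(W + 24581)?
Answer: 7548989168/219575 ≈ 34380.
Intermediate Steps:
W = 194994 (W = -9*(-21666) = 194994)
(24614 - 1*(-9766)) - (-6204 + 5536)/(W + 24581) = (24614 - 1*(-9766)) - (-6204 + 5536)/(194994 + 24581) = (24614 + 9766) - (-668)/219575 = 34380 - (-668)/219575 = 34380 - 1*(-668/219575) = 34380 + 668/219575 = 7548989168/219575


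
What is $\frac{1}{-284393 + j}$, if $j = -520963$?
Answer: $- \frac{1}{805356} \approx -1.2417 \cdot 10^{-6}$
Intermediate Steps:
$\frac{1}{-284393 + j} = \frac{1}{-284393 - 520963} = \frac{1}{-805356} = - \frac{1}{805356}$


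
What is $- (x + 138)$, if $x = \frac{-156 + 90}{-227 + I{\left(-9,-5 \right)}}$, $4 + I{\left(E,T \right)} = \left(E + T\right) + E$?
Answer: $- \frac{17559}{127} \approx -138.26$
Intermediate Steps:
$I{\left(E,T \right)} = -4 + T + 2 E$ ($I{\left(E,T \right)} = -4 + \left(\left(E + T\right) + E\right) = -4 + \left(T + 2 E\right) = -4 + T + 2 E$)
$x = \frac{33}{127}$ ($x = \frac{-156 + 90}{-227 - 27} = - \frac{66}{-227 - 27} = - \frac{66}{-254} = \left(-66\right) \left(- \frac{1}{254}\right) = \frac{33}{127} \approx 0.25984$)
$- (x + 138) = - (\frac{33}{127} + 138) = \left(-1\right) \frac{17559}{127} = - \frac{17559}{127}$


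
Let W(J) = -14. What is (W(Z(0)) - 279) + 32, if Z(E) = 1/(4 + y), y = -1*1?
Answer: -261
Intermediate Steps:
y = -1
Z(E) = ⅓ (Z(E) = 1/(4 - 1) = 1/3 = ⅓)
(W(Z(0)) - 279) + 32 = (-14 - 279) + 32 = -293 + 32 = -261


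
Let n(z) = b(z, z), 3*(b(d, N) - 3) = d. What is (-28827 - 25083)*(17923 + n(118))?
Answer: -968511120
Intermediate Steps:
b(d, N) = 3 + d/3
n(z) = 3 + z/3
(-28827 - 25083)*(17923 + n(118)) = (-28827 - 25083)*(17923 + (3 + (1/3)*118)) = -53910*(17923 + (3 + 118/3)) = -53910*(17923 + 127/3) = -53910*53896/3 = -968511120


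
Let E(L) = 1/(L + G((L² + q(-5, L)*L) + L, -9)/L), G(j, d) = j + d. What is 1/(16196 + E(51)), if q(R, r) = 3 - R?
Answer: 1884/30513281 ≈ 6.1744e-5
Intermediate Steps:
G(j, d) = d + j
E(L) = 1/(L + (-9 + L² + 9*L)/L) (E(L) = 1/(L + (-9 + ((L² + (3 - 1*(-5))*L) + L))/L) = 1/(L + (-9 + ((L² + (3 + 5)*L) + L))/L) = 1/(L + (-9 + ((L² + 8*L) + L))/L) = 1/(L + (-9 + (L² + 9*L))/L) = 1/(L + (-9 + L² + 9*L)/L))
1/(16196 + E(51)) = 1/(16196 + 51/(-9 + 51² + 51*(9 + 51))) = 1/(16196 + 51/(-9 + 2601 + 51*60)) = 1/(16196 + 51/(-9 + 2601 + 3060)) = 1/(16196 + 51/5652) = 1/(16196 + 51*(1/5652)) = 1/(16196 + 17/1884) = 1/(30513281/1884) = 1884/30513281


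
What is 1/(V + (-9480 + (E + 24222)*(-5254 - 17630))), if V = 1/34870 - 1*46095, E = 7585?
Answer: -34870/25382813199809 ≈ -1.3738e-9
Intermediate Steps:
V = -1607332649/34870 (V = 1/34870 - 46095 = -1607332649/34870 ≈ -46095.)
1/(V + (-9480 + (E + 24222)*(-5254 - 17630))) = 1/(-1607332649/34870 + (-9480 + (7585 + 24222)*(-5254 - 17630))) = 1/(-1607332649/34870 + (-9480 + 31807*(-22884))) = 1/(-1607332649/34870 + (-9480 - 727871388)) = 1/(-1607332649/34870 - 727880868) = 1/(-25382813199809/34870) = -34870/25382813199809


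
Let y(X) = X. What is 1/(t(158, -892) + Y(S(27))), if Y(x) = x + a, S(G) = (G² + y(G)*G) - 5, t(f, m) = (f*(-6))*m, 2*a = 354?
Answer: 1/847246 ≈ 1.1803e-6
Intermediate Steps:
a = 177 (a = (½)*354 = 177)
t(f, m) = -6*f*m (t(f, m) = (-6*f)*m = -6*f*m)
S(G) = -5 + 2*G² (S(G) = (G² + G*G) - 5 = (G² + G²) - 5 = 2*G² - 5 = -5 + 2*G²)
Y(x) = 177 + x (Y(x) = x + 177 = 177 + x)
1/(t(158, -892) + Y(S(27))) = 1/(-6*158*(-892) + (177 + (-5 + 2*27²))) = 1/(845616 + (177 + (-5 + 2*729))) = 1/(845616 + (177 + (-5 + 1458))) = 1/(845616 + (177 + 1453)) = 1/(845616 + 1630) = 1/847246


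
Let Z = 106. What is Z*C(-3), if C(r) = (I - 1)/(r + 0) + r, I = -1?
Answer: -742/3 ≈ -247.33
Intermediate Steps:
C(r) = r - 2/r (C(r) = (-1 - 1)/(r + 0) + r = -2/r + r = r - 2/r)
Z*C(-3) = 106*(-3 - 2/(-3)) = 106*(-3 - 2*(-⅓)) = 106*(-3 + ⅔) = 106*(-7/3) = -742/3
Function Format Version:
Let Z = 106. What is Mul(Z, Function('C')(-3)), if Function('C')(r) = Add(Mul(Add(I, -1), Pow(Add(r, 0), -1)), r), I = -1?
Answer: Rational(-742, 3) ≈ -247.33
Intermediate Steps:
Function('C')(r) = Add(r, Mul(-2, Pow(r, -1))) (Function('C')(r) = Add(Mul(Add(-1, -1), Pow(Add(r, 0), -1)), r) = Add(Mul(-2, Pow(r, -1)), r) = Add(r, Mul(-2, Pow(r, -1))))
Mul(Z, Function('C')(-3)) = Mul(106, Add(-3, Mul(-2, Pow(-3, -1)))) = Mul(106, Add(-3, Mul(-2, Rational(-1, 3)))) = Mul(106, Add(-3, Rational(2, 3))) = Mul(106, Rational(-7, 3)) = Rational(-742, 3)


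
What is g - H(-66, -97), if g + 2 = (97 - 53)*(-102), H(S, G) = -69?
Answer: -4421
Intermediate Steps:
g = -4490 (g = -2 + (97 - 53)*(-102) = -2 + 44*(-102) = -2 - 4488 = -4490)
g - H(-66, -97) = -4490 - 1*(-69) = -4490 + 69 = -4421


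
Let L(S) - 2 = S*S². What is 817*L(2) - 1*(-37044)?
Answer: 45214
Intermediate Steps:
L(S) = 2 + S³ (L(S) = 2 + S*S² = 2 + S³)
817*L(2) - 1*(-37044) = 817*(2 + 2³) - 1*(-37044) = 817*(2 + 8) + 37044 = 817*10 + 37044 = 8170 + 37044 = 45214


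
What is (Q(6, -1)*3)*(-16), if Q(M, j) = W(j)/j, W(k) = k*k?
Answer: 48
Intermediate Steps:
W(k) = k**2
Q(M, j) = j (Q(M, j) = j**2/j = j)
(Q(6, -1)*3)*(-16) = -1*3*(-16) = -3*(-16) = 48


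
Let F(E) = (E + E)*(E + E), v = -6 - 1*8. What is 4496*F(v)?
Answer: 3524864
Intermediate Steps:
v = -14 (v = -6 - 8 = -14)
F(E) = 4*E² (F(E) = (2*E)*(2*E) = 4*E²)
4496*F(v) = 4496*(4*(-14)²) = 4496*(4*196) = 4496*784 = 3524864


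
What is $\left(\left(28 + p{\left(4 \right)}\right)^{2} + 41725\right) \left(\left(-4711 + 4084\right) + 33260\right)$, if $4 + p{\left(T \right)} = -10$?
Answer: $1368007993$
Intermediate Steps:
$p{\left(T \right)} = -14$ ($p{\left(T \right)} = -4 - 10 = -14$)
$\left(\left(28 + p{\left(4 \right)}\right)^{2} + 41725\right) \left(\left(-4711 + 4084\right) + 33260\right) = \left(\left(28 - 14\right)^{2} + 41725\right) \left(\left(-4711 + 4084\right) + 33260\right) = \left(14^{2} + 41725\right) \left(-627 + 33260\right) = \left(196 + 41725\right) 32633 = 41921 \cdot 32633 = 1368007993$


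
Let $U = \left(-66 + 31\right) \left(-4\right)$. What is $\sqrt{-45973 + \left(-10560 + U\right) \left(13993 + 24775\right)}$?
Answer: $3 i \sqrt{44889837} \approx 20100.0 i$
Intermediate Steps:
$U = 140$ ($U = \left(-35\right) \left(-4\right) = 140$)
$\sqrt{-45973 + \left(-10560 + U\right) \left(13993 + 24775\right)} = \sqrt{-45973 + \left(-10560 + 140\right) \left(13993 + 24775\right)} = \sqrt{-45973 - 403962560} = \sqrt{-404008533} = 3 i \sqrt{44889837}$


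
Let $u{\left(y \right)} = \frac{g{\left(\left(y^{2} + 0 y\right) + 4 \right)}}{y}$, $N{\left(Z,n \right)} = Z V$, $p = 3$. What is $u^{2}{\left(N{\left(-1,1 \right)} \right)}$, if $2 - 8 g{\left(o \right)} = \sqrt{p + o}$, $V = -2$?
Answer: $\frac{\left(2 - \sqrt{11}\right)^{2}}{256} \approx 0.0067715$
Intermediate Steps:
$N{\left(Z,n \right)} = - 2 Z$ ($N{\left(Z,n \right)} = Z \left(-2\right) = - 2 Z$)
$g{\left(o \right)} = \frac{1}{4} - \frac{\sqrt{3 + o}}{8}$
$u{\left(y \right)} = \frac{\frac{1}{4} - \frac{\sqrt{7 + y^{2}}}{8}}{y}$ ($u{\left(y \right)} = \frac{\frac{1}{4} - \frac{\sqrt{3 + \left(\left(y^{2} + 0 y\right) + 4\right)}}{8}}{y} = \frac{\frac{1}{4} - \frac{\sqrt{3 + \left(\left(y^{2} + 0\right) + 4\right)}}{8}}{y} = \frac{\frac{1}{4} - \frac{\sqrt{3 + \left(y^{2} + 4\right)}}{8}}{y} = \frac{\frac{1}{4} - \frac{\sqrt{3 + \left(4 + y^{2}\right)}}{8}}{y} = \frac{\frac{1}{4} - \frac{\sqrt{7 + y^{2}}}{8}}{y}$)
$u^{2}{\left(N{\left(-1,1 \right)} \right)} = \left(\frac{2 - \sqrt{7 + \left(\left(-2\right) \left(-1\right)\right)^{2}}}{8 \left(\left(-2\right) \left(-1\right)\right)}\right)^{2} = \left(\frac{2 - \sqrt{7 + 2^{2}}}{8 \cdot 2}\right)^{2} = \left(\frac{1}{8} \cdot \frac{1}{2} \left(2 - \sqrt{7 + 4}\right)\right)^{2} = \left(\frac{1}{8} \cdot \frac{1}{2} \left(2 - \sqrt{11}\right)\right)^{2} = \left(\frac{1}{8} - \frac{\sqrt{11}}{16}\right)^{2}$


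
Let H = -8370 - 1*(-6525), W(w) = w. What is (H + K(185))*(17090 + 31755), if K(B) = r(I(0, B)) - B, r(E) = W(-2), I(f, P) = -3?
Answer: -99253040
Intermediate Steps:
r(E) = -2
H = -1845 (H = -8370 + 6525 = -1845)
K(B) = -2 - B
(H + K(185))*(17090 + 31755) = (-1845 + (-2 - 1*185))*(17090 + 31755) = (-1845 + (-2 - 185))*48845 = (-1845 - 187)*48845 = -2032*48845 = -99253040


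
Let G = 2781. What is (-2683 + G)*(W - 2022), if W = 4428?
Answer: 235788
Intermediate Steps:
(-2683 + G)*(W - 2022) = (-2683 + 2781)*(4428 - 2022) = 98*2406 = 235788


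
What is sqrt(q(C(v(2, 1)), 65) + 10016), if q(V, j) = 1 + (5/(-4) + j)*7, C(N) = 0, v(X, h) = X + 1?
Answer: sqrt(41853)/2 ≈ 102.29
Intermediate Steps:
v(X, h) = 1 + X
q(V, j) = -31/4 + 7*j (q(V, j) = 1 + (5*(-1/4) + j)*7 = 1 + (-5/4 + j)*7 = 1 + (-35/4 + 7*j) = -31/4 + 7*j)
sqrt(q(C(v(2, 1)), 65) + 10016) = sqrt((-31/4 + 7*65) + 10016) = sqrt((-31/4 + 455) + 10016) = sqrt(1789/4 + 10016) = sqrt(41853/4) = sqrt(41853)/2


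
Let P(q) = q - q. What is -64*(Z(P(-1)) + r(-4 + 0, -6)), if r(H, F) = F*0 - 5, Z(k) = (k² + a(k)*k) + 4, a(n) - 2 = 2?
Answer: 64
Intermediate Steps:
a(n) = 4 (a(n) = 2 + 2 = 4)
P(q) = 0
Z(k) = 4 + k² + 4*k (Z(k) = (k² + 4*k) + 4 = 4 + k² + 4*k)
r(H, F) = -5 (r(H, F) = 0 - 5 = -5)
-64*(Z(P(-1)) + r(-4 + 0, -6)) = -64*((4 + 0² + 4*0) - 5) = -64*((4 + 0 + 0) - 5) = -64*(4 - 5) = -64*(-1) = 64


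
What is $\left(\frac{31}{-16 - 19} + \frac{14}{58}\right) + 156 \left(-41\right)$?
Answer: $- \frac{6492594}{1015} \approx -6396.6$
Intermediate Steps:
$\left(\frac{31}{-16 - 19} + \frac{14}{58}\right) + 156 \left(-41\right) = \left(\frac{31}{-35} + 14 \cdot \frac{1}{58}\right) - 6396 = \left(31 \left(- \frac{1}{35}\right) + \frac{7}{29}\right) - 6396 = \left(- \frac{31}{35} + \frac{7}{29}\right) - 6396 = - \frac{654}{1015} - 6396 = - \frac{6492594}{1015}$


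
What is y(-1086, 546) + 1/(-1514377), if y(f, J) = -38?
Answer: -57546327/1514377 ≈ -38.000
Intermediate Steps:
y(-1086, 546) + 1/(-1514377) = -38 + 1/(-1514377) = -38 - 1/1514377 = -57546327/1514377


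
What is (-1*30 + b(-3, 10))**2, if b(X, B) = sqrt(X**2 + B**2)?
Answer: (30 - sqrt(109))**2 ≈ 382.58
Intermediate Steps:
b(X, B) = sqrt(B**2 + X**2)
(-1*30 + b(-3, 10))**2 = (-1*30 + sqrt(10**2 + (-3)**2))**2 = (-30 + sqrt(100 + 9))**2 = (-30 + sqrt(109))**2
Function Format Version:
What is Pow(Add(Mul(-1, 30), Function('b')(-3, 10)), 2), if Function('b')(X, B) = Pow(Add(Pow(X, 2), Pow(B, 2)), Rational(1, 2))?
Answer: Pow(Add(30, Mul(-1, Pow(109, Rational(1, 2)))), 2) ≈ 382.58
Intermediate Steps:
Function('b')(X, B) = Pow(Add(Pow(B, 2), Pow(X, 2)), Rational(1, 2))
Pow(Add(Mul(-1, 30), Function('b')(-3, 10)), 2) = Pow(Add(Mul(-1, 30), Pow(Add(Pow(10, 2), Pow(-3, 2)), Rational(1, 2))), 2) = Pow(Add(-30, Pow(Add(100, 9), Rational(1, 2))), 2) = Pow(Add(-30, Pow(109, Rational(1, 2))), 2)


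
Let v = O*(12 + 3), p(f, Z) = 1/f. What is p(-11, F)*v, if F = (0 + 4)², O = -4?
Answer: 60/11 ≈ 5.4545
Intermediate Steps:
F = 16 (F = 4² = 16)
v = -60 (v = -4*(12 + 3) = -4*15 = -60)
p(-11, F)*v = -60/(-11) = -1/11*(-60) = 60/11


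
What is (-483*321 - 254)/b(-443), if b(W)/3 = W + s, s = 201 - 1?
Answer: 155297/729 ≈ 213.03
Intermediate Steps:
s = 200
b(W) = 600 + 3*W (b(W) = 3*(W + 200) = 3*(200 + W) = 600 + 3*W)
(-483*321 - 254)/b(-443) = (-483*321 - 254)/(600 + 3*(-443)) = (-155043 - 254)/(600 - 1329) = -155297/(-729) = -155297*(-1/729) = 155297/729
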